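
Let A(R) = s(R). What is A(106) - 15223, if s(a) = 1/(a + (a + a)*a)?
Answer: -343704893/22578 ≈ -15223.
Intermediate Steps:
s(a) = 1/(a + 2*a²) (s(a) = 1/(a + (2*a)*a) = 1/(a + 2*a²))
A(R) = 1/(R*(1 + 2*R))
A(106) - 15223 = 1/(106*(1 + 2*106)) - 15223 = 1/(106*(1 + 212)) - 15223 = (1/106)/213 - 15223 = (1/106)*(1/213) - 15223 = 1/22578 - 15223 = -343704893/22578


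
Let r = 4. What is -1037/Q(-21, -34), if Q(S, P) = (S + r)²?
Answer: -61/17 ≈ -3.5882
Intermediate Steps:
Q(S, P) = (4 + S)² (Q(S, P) = (S + 4)² = (4 + S)²)
-1037/Q(-21, -34) = -1037/(4 - 21)² = -1037/((-17)²) = -1037/289 = -1037*1/289 = -61/17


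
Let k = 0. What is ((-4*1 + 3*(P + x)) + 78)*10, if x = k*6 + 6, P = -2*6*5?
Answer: -880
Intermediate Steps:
P = -60 (P = -12*5 = -60)
x = 6 (x = 0*6 + 6 = 0 + 6 = 6)
((-4*1 + 3*(P + x)) + 78)*10 = ((-4*1 + 3*(-60 + 6)) + 78)*10 = ((-4 + 3*(-54)) + 78)*10 = ((-4 - 162) + 78)*10 = (-166 + 78)*10 = -88*10 = -880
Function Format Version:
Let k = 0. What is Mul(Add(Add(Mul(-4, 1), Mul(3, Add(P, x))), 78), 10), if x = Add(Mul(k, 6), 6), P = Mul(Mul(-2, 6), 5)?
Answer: -880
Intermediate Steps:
P = -60 (P = Mul(-12, 5) = -60)
x = 6 (x = Add(Mul(0, 6), 6) = Add(0, 6) = 6)
Mul(Add(Add(Mul(-4, 1), Mul(3, Add(P, x))), 78), 10) = Mul(Add(Add(Mul(-4, 1), Mul(3, Add(-60, 6))), 78), 10) = Mul(Add(Add(-4, Mul(3, -54)), 78), 10) = Mul(Add(Add(-4, -162), 78), 10) = Mul(Add(-166, 78), 10) = Mul(-88, 10) = -880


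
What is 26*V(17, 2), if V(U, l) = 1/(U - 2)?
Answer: 26/15 ≈ 1.7333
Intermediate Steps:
V(U, l) = 1/(-2 + U)
26*V(17, 2) = 26/(-2 + 17) = 26/15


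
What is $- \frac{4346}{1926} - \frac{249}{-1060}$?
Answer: $- \frac{2063593}{1020780} \approx -2.0216$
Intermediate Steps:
$- \frac{4346}{1926} - \frac{249}{-1060} = \left(-4346\right) \frac{1}{1926} - - \frac{249}{1060} = - \frac{2173}{963} + \frac{249}{1060} = - \frac{2063593}{1020780}$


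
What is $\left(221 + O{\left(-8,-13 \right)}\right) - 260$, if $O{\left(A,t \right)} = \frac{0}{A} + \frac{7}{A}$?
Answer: $- \frac{319}{8} \approx -39.875$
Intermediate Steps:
$O{\left(A,t \right)} = \frac{7}{A}$ ($O{\left(A,t \right)} = 0 + \frac{7}{A} = \frac{7}{A}$)
$\left(221 + O{\left(-8,-13 \right)}\right) - 260 = \left(221 + \frac{7}{-8}\right) - 260 = \left(221 + 7 \left(- \frac{1}{8}\right)\right) - 260 = \left(221 - \frac{7}{8}\right) - 260 = \frac{1761}{8} - 260 = - \frac{319}{8}$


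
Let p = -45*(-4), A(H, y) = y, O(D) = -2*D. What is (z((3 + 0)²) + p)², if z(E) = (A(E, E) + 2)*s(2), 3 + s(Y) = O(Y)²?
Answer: 104329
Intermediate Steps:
s(Y) = -3 + 4*Y² (s(Y) = -3 + (-2*Y)² = -3 + 4*Y²)
z(E) = 26 + 13*E (z(E) = (E + 2)*(-3 + 4*2²) = (2 + E)*(-3 + 4*4) = (2 + E)*(-3 + 16) = (2 + E)*13 = 26 + 13*E)
p = 180
(z((3 + 0)²) + p)² = ((26 + 13*(3 + 0)²) + 180)² = ((26 + 13*3²) + 180)² = ((26 + 13*9) + 180)² = ((26 + 117) + 180)² = (143 + 180)² = 323² = 104329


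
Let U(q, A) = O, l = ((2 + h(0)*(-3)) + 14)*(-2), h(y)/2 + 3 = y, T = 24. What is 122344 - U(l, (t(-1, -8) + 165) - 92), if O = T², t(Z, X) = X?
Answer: 121768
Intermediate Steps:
h(y) = -6 + 2*y
l = -68 (l = ((2 + (-6 + 2*0)*(-3)) + 14)*(-2) = ((2 + (-6 + 0)*(-3)) + 14)*(-2) = ((2 - 6*(-3)) + 14)*(-2) = ((2 + 18) + 14)*(-2) = (20 + 14)*(-2) = 34*(-2) = -68)
O = 576 (O = 24² = 576)
U(q, A) = 576
122344 - U(l, (t(-1, -8) + 165) - 92) = 122344 - 1*576 = 122344 - 576 = 121768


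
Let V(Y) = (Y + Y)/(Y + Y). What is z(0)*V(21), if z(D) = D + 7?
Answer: 7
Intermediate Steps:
V(Y) = 1 (V(Y) = (2*Y)/((2*Y)) = (2*Y)*(1/(2*Y)) = 1)
z(D) = 7 + D
z(0)*V(21) = (7 + 0)*1 = 7*1 = 7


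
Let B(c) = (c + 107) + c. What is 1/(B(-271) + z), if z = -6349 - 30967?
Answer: -1/37751 ≈ -2.6489e-5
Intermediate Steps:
z = -37316
B(c) = 107 + 2*c (B(c) = (107 + c) + c = 107 + 2*c)
1/(B(-271) + z) = 1/((107 + 2*(-271)) - 37316) = 1/((107 - 542) - 37316) = 1/(-435 - 37316) = 1/(-37751) = -1/37751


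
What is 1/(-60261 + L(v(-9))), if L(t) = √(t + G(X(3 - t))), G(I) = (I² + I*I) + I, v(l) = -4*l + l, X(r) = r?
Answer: -20087/1210462322 - √1155/3631386966 ≈ -1.6604e-5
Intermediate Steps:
v(l) = -3*l
G(I) = I + 2*I² (G(I) = (I² + I²) + I = 2*I² + I = I + 2*I²)
L(t) = √(t + (3 - t)*(7 - 2*t)) (L(t) = √(t + (3 - t)*(1 + 2*(3 - t))) = √(t + (3 - t)*(1 + (6 - 2*t))) = √(t + (3 - t)*(7 - 2*t)))
1/(-60261 + L(v(-9))) = 1/(-60261 + √(-3*(-9) + (-7 + 2*(-3*(-9)))*(-3 - 3*(-9)))) = 1/(-60261 + √(27 + (-7 + 2*27)*(-3 + 27))) = 1/(-60261 + √(27 + (-7 + 54)*24)) = 1/(-60261 + √(27 + 47*24)) = 1/(-60261 + √(27 + 1128)) = 1/(-60261 + √1155)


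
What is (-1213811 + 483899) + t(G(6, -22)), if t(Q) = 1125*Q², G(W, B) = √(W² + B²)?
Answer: -144912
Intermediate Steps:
G(W, B) = √(B² + W²)
(-1213811 + 483899) + t(G(6, -22)) = (-1213811 + 483899) + 1125*(√((-22)² + 6²))² = -729912 + 1125*(√(484 + 36))² = -729912 + 1125*(√520)² = -729912 + 1125*(2*√130)² = -729912 + 1125*520 = -729912 + 585000 = -144912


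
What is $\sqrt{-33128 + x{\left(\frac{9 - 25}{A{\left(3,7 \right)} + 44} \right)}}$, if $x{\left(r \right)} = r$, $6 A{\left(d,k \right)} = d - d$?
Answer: $\frac{2 i \sqrt{1002133}}{11} \approx 182.01 i$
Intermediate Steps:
$A{\left(d,k \right)} = 0$ ($A{\left(d,k \right)} = \frac{d - d}{6} = \frac{1}{6} \cdot 0 = 0$)
$\sqrt{-33128 + x{\left(\frac{9 - 25}{A{\left(3,7 \right)} + 44} \right)}} = \sqrt{-33128 + \frac{9 - 25}{0 + 44}} = \sqrt{-33128 - \frac{16}{44}} = \sqrt{-33128 - \frac{4}{11}} = \sqrt{- \frac{364412}{11}} = \frac{2 i \sqrt{1002133}}{11}$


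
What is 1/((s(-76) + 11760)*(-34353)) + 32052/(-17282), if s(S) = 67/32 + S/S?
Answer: -207234159958094/111737824398387 ≈ -1.8546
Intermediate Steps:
s(S) = 99/32 (s(S) = 67*(1/32) + 1 = 67/32 + 1 = 99/32)
1/((s(-76) + 11760)*(-34353)) + 32052/(-17282) = 1/((99/32 + 11760)*(-34353)) + 32052/(-17282) = -1/34353/(376419/32) + 32052*(-1/17282) = (32/376419)*(-1/34353) - 16026/8641 = -32/12931121907 - 16026/8641 = -207234159958094/111737824398387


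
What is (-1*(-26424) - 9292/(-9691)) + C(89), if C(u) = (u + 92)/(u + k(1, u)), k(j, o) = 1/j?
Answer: 23049338911/872190 ≈ 26427.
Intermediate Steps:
C(u) = (92 + u)/(1 + u) (C(u) = (u + 92)/(u + 1/1) = (92 + u)/(u + 1) = (92 + u)/(1 + u))
(-1*(-26424) - 9292/(-9691)) + C(89) = (-1*(-26424) - 9292/(-9691)) + (92 + 89)/(1 + 89) = (26424 - 9292*(-1/9691)) + 181/90 = (26424 + 9292/9691) + (1/90)*181 = 256084276/9691 + 181/90 = 23049338911/872190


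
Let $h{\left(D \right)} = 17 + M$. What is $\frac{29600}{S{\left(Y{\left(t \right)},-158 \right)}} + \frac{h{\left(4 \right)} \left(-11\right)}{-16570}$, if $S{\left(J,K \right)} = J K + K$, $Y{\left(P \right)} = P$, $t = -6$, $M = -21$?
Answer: $\frac{24521862}{654515} \approx 37.466$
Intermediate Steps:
$h{\left(D \right)} = -4$ ($h{\left(D \right)} = 17 - 21 = -4$)
$S{\left(J,K \right)} = K + J K$
$\frac{29600}{S{\left(Y{\left(t \right)},-158 \right)}} + \frac{h{\left(4 \right)} \left(-11\right)}{-16570} = \frac{29600}{\left(-158\right) \left(1 - 6\right)} + \frac{\left(-4\right) \left(-11\right)}{-16570} = \frac{29600}{\left(-158\right) \left(-5\right)} + 44 \left(- \frac{1}{16570}\right) = \frac{29600}{790} - \frac{22}{8285} = 29600 \cdot \frac{1}{790} - \frac{22}{8285} = \frac{2960}{79} - \frac{22}{8285} = \frac{24521862}{654515}$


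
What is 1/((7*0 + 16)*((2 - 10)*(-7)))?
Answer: 1/896 ≈ 0.0011161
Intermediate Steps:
1/((7*0 + 16)*((2 - 10)*(-7))) = 1/((0 + 16)*(-8*(-7))) = 1/(16*56) = 1/896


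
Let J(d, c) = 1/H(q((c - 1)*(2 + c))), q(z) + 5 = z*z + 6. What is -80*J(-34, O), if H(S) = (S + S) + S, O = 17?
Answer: -80/277251 ≈ -0.00028855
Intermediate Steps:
q(z) = 1 + z**2 (q(z) = -5 + (z*z + 6) = -5 + (z**2 + 6) = -5 + (6 + z**2) = 1 + z**2)
H(S) = 3*S (H(S) = 2*S + S = 3*S)
J(d, c) = 1/(3 + 3*(-1 + c)**2*(2 + c)**2) (J(d, c) = 1/(3*(1 + ((c - 1)*(2 + c))**2)) = 1/(3*(1 + ((-1 + c)*(2 + c))**2)) = 1/(3*(1 + (-1 + c)**2*(2 + c)**2)) = 1/(3 + 3*(-1 + c)**2*(2 + c)**2))
-80*J(-34, O) = -80/(3*(1 + (-2 + 17 + 17**2)**2)) = -80/(3*(1 + (-2 + 17 + 289)**2)) = -80/(3*(1 + 304**2)) = -80/(3*(1 + 92416)) = -80/(3*92417) = -80*1/277251 = -80/277251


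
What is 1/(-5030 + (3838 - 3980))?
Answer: -1/5172 ≈ -0.00019335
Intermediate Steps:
1/(-5030 + (3838 - 3980)) = 1/(-5030 - 142) = 1/(-5172) = -1/5172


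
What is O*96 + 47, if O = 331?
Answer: 31823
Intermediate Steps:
O*96 + 47 = 331*96 + 47 = 31776 + 47 = 31823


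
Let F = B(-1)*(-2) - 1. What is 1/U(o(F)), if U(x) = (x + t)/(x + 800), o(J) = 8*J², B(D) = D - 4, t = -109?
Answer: 1448/539 ≈ 2.6865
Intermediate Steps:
B(D) = -4 + D
F = 9 (F = (-4 - 1)*(-2) - 1 = -5*(-2) - 1 = 10 - 1 = 9)
U(x) = (-109 + x)/(800 + x) (U(x) = (x - 109)/(x + 800) = (-109 + x)/(800 + x))
1/U(o(F)) = 1/((-109 + 8*9²)/(800 + 8*9²)) = 1/((-109 + 8*81)/(800 + 8*81)) = 1/((-109 + 648)/(800 + 648)) = 1/(539/1448) = 1448/539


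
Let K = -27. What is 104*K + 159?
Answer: -2649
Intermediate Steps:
104*K + 159 = 104*(-27) + 159 = -2808 + 159 = -2649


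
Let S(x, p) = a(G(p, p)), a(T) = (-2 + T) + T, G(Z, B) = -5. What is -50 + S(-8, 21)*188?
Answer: -2306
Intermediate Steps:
a(T) = -2 + 2*T
S(x, p) = -12 (S(x, p) = -2 + 2*(-5) = -2 - 10 = -12)
-50 + S(-8, 21)*188 = -50 - 12*188 = -50 - 2256 = -2306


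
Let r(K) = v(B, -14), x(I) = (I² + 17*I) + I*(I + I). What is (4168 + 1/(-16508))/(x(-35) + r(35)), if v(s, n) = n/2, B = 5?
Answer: 68805343/50729084 ≈ 1.3563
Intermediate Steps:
x(I) = 3*I² + 17*I (x(I) = (I² + 17*I) + I*(2*I) = (I² + 17*I) + 2*I² = 3*I² + 17*I)
v(s, n) = n/2 (v(s, n) = n*(½) = n/2)
r(K) = -7 (r(K) = (½)*(-14) = -7)
(4168 + 1/(-16508))/(x(-35) + r(35)) = (4168 + 1/(-16508))/(-35*(17 + 3*(-35)) - 7) = (4168 - 1/16508)/(-35*(17 - 105) - 7) = 68805343/(16508*(-35*(-88) - 7)) = 68805343/(16508*(3080 - 7)) = (68805343/16508)/3073 = (68805343/16508)*(1/3073) = 68805343/50729084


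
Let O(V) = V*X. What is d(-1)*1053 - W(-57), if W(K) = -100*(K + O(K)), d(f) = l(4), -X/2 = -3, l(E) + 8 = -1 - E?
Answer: -53589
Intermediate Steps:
l(E) = -9 - E (l(E) = -8 + (-1 - E) = -9 - E)
X = 6 (X = -2*(-3) = 6)
d(f) = -13 (d(f) = -9 - 1*4 = -9 - 4 = -13)
O(V) = 6*V (O(V) = V*6 = 6*V)
W(K) = -700*K (W(K) = -100*(K + 6*K) = -700*K)
d(-1)*1053 - W(-57) = -13*1053 - (-700)*(-57) = -13689 - 1*39900 = -13689 - 39900 = -53589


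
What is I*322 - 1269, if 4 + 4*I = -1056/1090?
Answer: -909599/545 ≈ -1669.0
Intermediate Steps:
I = -677/545 (I = -1 + (-1056/1090)/4 = -1 + (-1056*1/1090)/4 = -1 + (¼)*(-528/545) = -1 - 132/545 = -677/545 ≈ -1.2422)
I*322 - 1269 = -677/545*322 - 1269 = -217994/545 - 1269 = -909599/545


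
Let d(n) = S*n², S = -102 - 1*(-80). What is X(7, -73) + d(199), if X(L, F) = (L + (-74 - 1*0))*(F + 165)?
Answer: -877386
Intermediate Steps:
X(L, F) = (-74 + L)*(165 + F) (X(L, F) = (L + (-74 + 0))*(165 + F) = (L - 74)*(165 + F) = (-74 + L)*(165 + F))
S = -22 (S = -102 + 80 = -22)
d(n) = -22*n²
X(7, -73) + d(199) = (-12210 - 74*(-73) + 165*7 - 73*7) - 22*199² = (-12210 + 5402 + 1155 - 511) - 22*39601 = -6164 - 871222 = -877386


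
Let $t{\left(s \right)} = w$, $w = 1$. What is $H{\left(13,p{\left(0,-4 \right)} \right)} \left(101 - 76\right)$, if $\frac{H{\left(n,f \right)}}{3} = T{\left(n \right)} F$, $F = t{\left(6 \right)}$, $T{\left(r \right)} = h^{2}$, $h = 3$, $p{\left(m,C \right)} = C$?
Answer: $675$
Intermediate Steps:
$t{\left(s \right)} = 1$
$T{\left(r \right)} = 9$ ($T{\left(r \right)} = 3^{2} = 9$)
$F = 1$
$H{\left(n,f \right)} = 27$ ($H{\left(n,f \right)} = 3 \cdot 9 \cdot 1 = 3 \cdot 9 = 27$)
$H{\left(13,p{\left(0,-4 \right)} \right)} \left(101 - 76\right) = 27 \left(101 - 76\right) = 27 \cdot 25 = 675$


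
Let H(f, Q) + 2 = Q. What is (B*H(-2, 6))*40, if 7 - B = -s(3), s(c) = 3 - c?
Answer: 1120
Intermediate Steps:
H(f, Q) = -2 + Q
B = 7 (B = 7 - (-1)*(3 - 1*3) = 7 - (-1)*(3 - 3) = 7 - (-1)*0 = 7 - 1*0 = 7 + 0 = 7)
(B*H(-2, 6))*40 = (7*(-2 + 6))*40 = (7*4)*40 = 28*40 = 1120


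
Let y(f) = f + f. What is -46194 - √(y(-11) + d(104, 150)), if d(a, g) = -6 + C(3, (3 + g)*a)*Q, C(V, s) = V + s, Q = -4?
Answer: -46194 - 2*I*√15922 ≈ -46194.0 - 252.36*I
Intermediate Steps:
y(f) = 2*f
d(a, g) = -18 - 4*a*(3 + g) (d(a, g) = -6 + (3 + (3 + g)*a)*(-4) = -6 + (3 + a*(3 + g))*(-4) = -6 + (-12 - 4*a*(3 + g)) = -18 - 4*a*(3 + g))
-46194 - √(y(-11) + d(104, 150)) = -46194 - √(2*(-11) + (-18 - 4*104*(3 + 150))) = -46194 - √(-22 + (-18 - 4*104*153)) = -46194 - √(-22 + (-18 - 63648)) = -46194 - √(-22 - 63666) = -46194 - √(-63688) = -46194 - 2*I*√15922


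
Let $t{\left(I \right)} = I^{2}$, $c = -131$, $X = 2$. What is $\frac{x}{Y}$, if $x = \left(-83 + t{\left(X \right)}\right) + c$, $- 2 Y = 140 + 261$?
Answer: $\frac{420}{401} \approx 1.0474$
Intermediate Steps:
$Y = - \frac{401}{2}$ ($Y = - \frac{140 + 261}{2} = \left(- \frac{1}{2}\right) 401 = - \frac{401}{2} \approx -200.5$)
$x = -210$ ($x = \left(-83 + 2^{2}\right) - 131 = \left(-83 + 4\right) - 131 = -79 - 131 = -210$)
$\frac{x}{Y} = - \frac{210}{- \frac{401}{2}} = \left(-210\right) \left(- \frac{2}{401}\right) = \frac{420}{401}$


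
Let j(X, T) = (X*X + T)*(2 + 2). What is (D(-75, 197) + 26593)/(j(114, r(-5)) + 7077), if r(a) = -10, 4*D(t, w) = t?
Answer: 106297/236084 ≈ 0.45025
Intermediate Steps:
D(t, w) = t/4
j(X, T) = 4*T + 4*X² (j(X, T) = (X² + T)*4 = (T + X²)*4 = 4*T + 4*X²)
(D(-75, 197) + 26593)/(j(114, r(-5)) + 7077) = ((¼)*(-75) + 26593)/((4*(-10) + 4*114²) + 7077) = (-75/4 + 26593)/((-40 + 4*12996) + 7077) = 106297/(4*((-40 + 51984) + 7077)) = 106297/(4*(51944 + 7077)) = (106297/4)/59021 = (106297/4)*(1/59021) = 106297/236084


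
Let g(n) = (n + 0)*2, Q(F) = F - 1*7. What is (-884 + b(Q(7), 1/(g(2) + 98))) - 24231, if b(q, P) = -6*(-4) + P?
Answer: -2559281/102 ≈ -25091.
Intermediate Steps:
Q(F) = -7 + F (Q(F) = F - 7 = -7 + F)
g(n) = 2*n (g(n) = n*2 = 2*n)
b(q, P) = 24 + P
(-884 + b(Q(7), 1/(g(2) + 98))) - 24231 = (-884 + (24 + 1/(2*2 + 98))) - 24231 = (-884 + (24 + 1/(4 + 98))) - 24231 = (-884 + (24 + 1/102)) - 24231 = (-884 + 2449/102) - 24231 = -87719/102 - 24231 = -2559281/102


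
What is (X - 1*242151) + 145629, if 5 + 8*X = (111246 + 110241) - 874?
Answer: -68946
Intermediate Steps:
X = 27576 (X = -5/8 + ((111246 + 110241) - 874)/8 = -5/8 + (221487 - 874)/8 = -5/8 + (1/8)*220613 = -5/8 + 220613/8 = 27576)
(X - 1*242151) + 145629 = (27576 - 1*242151) + 145629 = (27576 - 242151) + 145629 = -214575 + 145629 = -68946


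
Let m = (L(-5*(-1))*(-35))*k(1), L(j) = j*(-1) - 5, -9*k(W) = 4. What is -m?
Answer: 1400/9 ≈ 155.56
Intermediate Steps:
k(W) = -4/9 (k(W) = -1/9*4 = -4/9)
L(j) = -5 - j (L(j) = -j - 5 = -5 - j)
m = -1400/9 (m = ((-5 - (-5)*(-1))*(-35))*(-4/9) = ((-5 - 1*5)*(-35))*(-4/9) = ((-5 - 5)*(-35))*(-4/9) = -10*(-35)*(-4/9) = 350*(-4/9) = -1400/9 ≈ -155.56)
-m = -1*(-1400/9) = 1400/9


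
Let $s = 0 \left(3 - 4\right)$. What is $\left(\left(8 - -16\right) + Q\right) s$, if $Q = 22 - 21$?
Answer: $0$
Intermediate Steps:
$Q = 1$ ($Q = 22 - 21 = 1$)
$s = 0$ ($s = 0 \left(-1\right) = 0$)
$\left(\left(8 - -16\right) + Q\right) s = \left(\left(8 - -16\right) + 1\right) 0 = \left(\left(8 + 16\right) + 1\right) 0 = \left(24 + 1\right) 0 = 25 \cdot 0 = 0$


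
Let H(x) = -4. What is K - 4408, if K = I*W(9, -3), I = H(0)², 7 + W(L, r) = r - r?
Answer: -4520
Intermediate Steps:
W(L, r) = -7 (W(L, r) = -7 + (r - r) = -7 + 0 = -7)
I = 16 (I = (-4)² = 16)
K = -112 (K = 16*(-7) = -112)
K - 4408 = -112 - 4408 = -4520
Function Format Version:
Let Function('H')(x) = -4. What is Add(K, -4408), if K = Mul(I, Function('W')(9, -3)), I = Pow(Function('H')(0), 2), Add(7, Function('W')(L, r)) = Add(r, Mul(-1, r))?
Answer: -4520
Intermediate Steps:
Function('W')(L, r) = -7 (Function('W')(L, r) = Add(-7, Add(r, Mul(-1, r))) = Add(-7, 0) = -7)
I = 16 (I = Pow(-4, 2) = 16)
K = -112 (K = Mul(16, -7) = -112)
Add(K, -4408) = Add(-112, -4408) = -4520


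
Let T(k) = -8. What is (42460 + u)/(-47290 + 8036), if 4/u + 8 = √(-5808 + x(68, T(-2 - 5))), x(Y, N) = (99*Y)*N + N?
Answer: -158524408/146554809 + I*√14918/293109618 ≈ -1.0817 + 4.167e-7*I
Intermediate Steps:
x(Y, N) = N + 99*N*Y (x(Y, N) = 99*N*Y + N = N + 99*N*Y)
u = 4/(-8 + 2*I*√14918) (u = 4/(-8 + √(-5808 - 8*(1 + 99*68))) = 4/(-8 + √(-5808 - 8*(1 + 6732))) = 4/(-8 + √(-5808 - 8*6733)) = 4/(-8 + √(-5808 - 53864)) = 4/(-8 + √(-59672)) = 4/(-8 + 2*I*√14918) ≈ -0.00053569 - 0.016357*I)
(42460 + u)/(-47290 + 8036) = (42460 + (-4/7467 - I*√14918/7467))/(-47290 + 8036) = (317048816/7467 - I*√14918/7467)/(-39254) = (317048816/7467 - I*√14918/7467)*(-1/39254) = -158524408/146554809 + I*√14918/293109618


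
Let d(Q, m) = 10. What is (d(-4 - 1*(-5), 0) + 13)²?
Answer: 529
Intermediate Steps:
(d(-4 - 1*(-5), 0) + 13)² = (10 + 13)² = 23² = 529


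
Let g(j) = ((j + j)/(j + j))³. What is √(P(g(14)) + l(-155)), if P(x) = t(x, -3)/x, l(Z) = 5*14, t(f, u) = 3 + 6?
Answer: √79 ≈ 8.8882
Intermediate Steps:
t(f, u) = 9
l(Z) = 70
g(j) = 1 (g(j) = ((2*j)/((2*j)))³ = ((2*j)*(1/(2*j)))³ = 1³ = 1)
P(x) = 9/x
√(P(g(14)) + l(-155)) = √(9/1 + 70) = √(9*1 + 70) = √(9 + 70) = √79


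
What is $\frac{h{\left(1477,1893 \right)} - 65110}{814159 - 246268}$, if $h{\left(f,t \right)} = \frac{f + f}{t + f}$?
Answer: $- \frac{109708873}{956896335} \approx -0.11465$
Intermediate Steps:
$h{\left(f,t \right)} = \frac{2 f}{f + t}$
$\frac{h{\left(1477,1893 \right)} - 65110}{814159 - 246268} = \frac{2 \cdot 1477 \frac{1}{1477 + 1893} - 65110}{814159 - 246268} = \frac{2 \cdot 1477 \cdot \frac{1}{3370} - 65110}{567891} = \left(2 \cdot 1477 \cdot \frac{1}{3370} - 65110\right) \frac{1}{567891} = \left(\frac{1477}{1685} - 65110\right) \frac{1}{567891} = \left(- \frac{109708873}{1685}\right) \frac{1}{567891} = - \frac{109708873}{956896335}$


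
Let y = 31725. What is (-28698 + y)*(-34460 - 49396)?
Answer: -253832112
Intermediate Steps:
(-28698 + y)*(-34460 - 49396) = (-28698 + 31725)*(-34460 - 49396) = 3027*(-83856) = -253832112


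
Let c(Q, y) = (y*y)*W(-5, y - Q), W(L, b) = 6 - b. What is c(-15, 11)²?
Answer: 5856400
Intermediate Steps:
c(Q, y) = y²*(6 + Q - y) (c(Q, y) = (y*y)*(6 - (y - Q)) = y²*(6 + (Q - y)) = y²*(6 + Q - y))
c(-15, 11)² = (11²*(6 - 15 - 1*11))² = (121*(6 - 15 - 11))² = (121*(-20))² = (-2420)² = 5856400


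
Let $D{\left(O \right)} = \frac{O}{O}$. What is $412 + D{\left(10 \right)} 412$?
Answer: $824$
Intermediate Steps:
$D{\left(O \right)} = 1$
$412 + D{\left(10 \right)} 412 = 412 + 1 \cdot 412 = 412 + 412 = 824$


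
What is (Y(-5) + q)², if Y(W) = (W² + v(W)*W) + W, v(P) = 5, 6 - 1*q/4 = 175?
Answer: 463761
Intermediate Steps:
q = -676 (q = 24 - 4*175 = 24 - 700 = -676)
Y(W) = W² + 6*W (Y(W) = (W² + 5*W) + W = W² + 6*W)
(Y(-5) + q)² = (-5*(6 - 5) - 676)² = (-5*1 - 676)² = (-5 - 676)² = (-681)² = 463761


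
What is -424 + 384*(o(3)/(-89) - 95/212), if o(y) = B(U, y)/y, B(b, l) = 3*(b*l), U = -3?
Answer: -2628520/4717 ≈ -557.24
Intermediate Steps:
B(b, l) = 3*b*l
o(y) = -9 (o(y) = (3*(-3)*y)/y = (-9*y)/y = -9)
-424 + 384*(o(3)/(-89) - 95/212) = -424 + 384*(-9/(-89) - 95/212) = -424 + 384*(-9*(-1/89) - 95*1/212) = -424 + 384*(9/89 - 95/212) = -424 + 384*(-6547/18868) = -424 - 628512/4717 = -2628520/4717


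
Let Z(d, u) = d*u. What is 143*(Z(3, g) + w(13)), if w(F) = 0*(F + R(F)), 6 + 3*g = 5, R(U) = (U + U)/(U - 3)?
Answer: -143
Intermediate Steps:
R(U) = 2*U/(-3 + U) (R(U) = (2*U)/(-3 + U) = 2*U/(-3 + U))
g = -⅓ (g = -2 + (⅓)*5 = -2 + 5/3 = -⅓ ≈ -0.33333)
w(F) = 0 (w(F) = 0*(F + 2*F/(-3 + F)) = 0)
143*(Z(3, g) + w(13)) = 143*(3*(-⅓) + 0) = 143*(-1 + 0) = 143*(-1) = -143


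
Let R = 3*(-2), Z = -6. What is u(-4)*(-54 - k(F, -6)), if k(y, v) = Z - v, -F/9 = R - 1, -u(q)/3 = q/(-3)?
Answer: 216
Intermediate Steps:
u(q) = q (u(q) = -3*q/(-3) = -3*q*(-1)/3 = -(-1)*q = q)
R = -6
F = 63 (F = -9*(-6 - 1) = -9*(-7) = 63)
k(y, v) = -6 - v
u(-4)*(-54 - k(F, -6)) = -4*(-54 - (-6 - 1*(-6))) = -4*(-54 - (-6 + 6)) = -4*(-54 - 1*0) = -4*(-54 + 0) = -4*(-54) = 216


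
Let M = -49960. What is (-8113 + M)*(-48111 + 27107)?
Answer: 1219765292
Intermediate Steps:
(-8113 + M)*(-48111 + 27107) = (-8113 - 49960)*(-48111 + 27107) = -58073*(-21004) = 1219765292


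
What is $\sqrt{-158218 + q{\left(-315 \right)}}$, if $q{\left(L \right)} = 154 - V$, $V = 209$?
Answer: $i \sqrt{158273} \approx 397.84 i$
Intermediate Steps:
$q{\left(L \right)} = -55$ ($q{\left(L \right)} = 154 - 209 = -55$)
$\sqrt{-158218 + q{\left(-315 \right)}} = \sqrt{-158218 - 55} = \sqrt{-158273} = i \sqrt{158273}$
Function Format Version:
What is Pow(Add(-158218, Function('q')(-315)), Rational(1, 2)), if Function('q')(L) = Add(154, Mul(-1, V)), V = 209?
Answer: Mul(I, Pow(158273, Rational(1, 2))) ≈ Mul(397.84, I)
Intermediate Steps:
Function('q')(L) = -55 (Function('q')(L) = Add(154, Mul(-1, 209)) = Add(154, -209) = -55)
Pow(Add(-158218, Function('q')(-315)), Rational(1, 2)) = Pow(Add(-158218, -55), Rational(1, 2)) = Pow(-158273, Rational(1, 2)) = Mul(I, Pow(158273, Rational(1, 2)))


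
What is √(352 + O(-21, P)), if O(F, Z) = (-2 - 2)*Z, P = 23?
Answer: 2*√65 ≈ 16.125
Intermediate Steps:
O(F, Z) = -4*Z
√(352 + O(-21, P)) = √(352 - 4*23) = √(352 - 92) = √260 = 2*√65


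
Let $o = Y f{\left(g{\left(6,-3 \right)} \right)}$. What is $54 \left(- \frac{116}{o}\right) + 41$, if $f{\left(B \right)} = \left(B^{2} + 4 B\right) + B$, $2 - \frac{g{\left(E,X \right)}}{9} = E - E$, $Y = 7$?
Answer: $\frac{6253}{161} \approx 38.839$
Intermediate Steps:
$g{\left(E,X \right)} = 18$ ($g{\left(E,X \right)} = 18 - 9 \left(E - E\right) = 18 - 0 = 18 + 0 = 18$)
$f{\left(B \right)} = B^{2} + 5 B$
$o = 2898$ ($o = 7 \cdot 18 \left(5 + 18\right) = 7 \cdot 18 \cdot 23 = 7 \cdot 414 = 2898$)
$54 \left(- \frac{116}{o}\right) + 41 = 54 \left(- \frac{116}{2898}\right) + 41 = 54 \left(\left(-116\right) \frac{1}{2898}\right) + 41 = 54 \left(- \frac{58}{1449}\right) + 41 = - \frac{348}{161} + 41 = \frac{6253}{161}$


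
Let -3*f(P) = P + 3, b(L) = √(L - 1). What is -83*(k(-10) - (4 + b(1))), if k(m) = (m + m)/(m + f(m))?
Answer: 2656/23 ≈ 115.48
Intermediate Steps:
b(L) = √(-1 + L)
f(P) = -1 - P/3 (f(P) = -(P + 3)/3 = -(3 + P)/3 = -1 - P/3)
k(m) = 2*m/(-1 + 2*m/3) (k(m) = (m + m)/(m + (-1 - m/3)) = (2*m)/(-1 + 2*m/3) = 2*m/(-1 + 2*m/3))
-83*(k(-10) - (4 + b(1))) = -83*(6*(-10)/(-3 + 2*(-10)) - (4 + √(-1 + 1))) = -83*(6*(-10)/(-3 - 20) - (4 + √0)) = -83*(6*(-10)/(-23) - (4 + 0)) = -83*(6*(-10)*(-1/23) - 1*4) = -83*(60/23 - 4) = -83*(-32/23) = 2656/23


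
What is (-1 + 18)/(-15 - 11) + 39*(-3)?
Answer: -3059/26 ≈ -117.65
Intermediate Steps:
(-1 + 18)/(-15 - 11) + 39*(-3) = 17/(-26) - 117 = 17*(-1/26) - 117 = -17/26 - 117 = -3059/26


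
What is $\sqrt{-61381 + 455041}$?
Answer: $162 \sqrt{15} \approx 627.42$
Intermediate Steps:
$\sqrt{-61381 + 455041} = \sqrt{393660} = 162 \sqrt{15}$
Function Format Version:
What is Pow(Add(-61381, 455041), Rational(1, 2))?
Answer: Mul(162, Pow(15, Rational(1, 2))) ≈ 627.42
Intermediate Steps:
Pow(Add(-61381, 455041), Rational(1, 2)) = Pow(393660, Rational(1, 2)) = Mul(162, Pow(15, Rational(1, 2)))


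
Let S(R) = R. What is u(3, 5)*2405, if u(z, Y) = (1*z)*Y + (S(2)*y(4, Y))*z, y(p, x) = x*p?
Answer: 324675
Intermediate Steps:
y(p, x) = p*x
u(z, Y) = 9*Y*z (u(z, Y) = (1*z)*Y + (2*(4*Y))*z = z*Y + (8*Y)*z = Y*z + 8*Y*z = 9*Y*z)
u(3, 5)*2405 = (9*5*3)*2405 = 135*2405 = 324675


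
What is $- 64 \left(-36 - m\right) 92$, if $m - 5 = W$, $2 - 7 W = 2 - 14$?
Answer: $253184$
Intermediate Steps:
$W = 2$ ($W = \frac{2}{7} - \frac{2 - 14}{7} = \frac{2}{7} - - \frac{12}{7} = \frac{2}{7} + \frac{12}{7} = 2$)
$m = 7$ ($m = 5 + 2 = 7$)
$- 64 \left(-36 - m\right) 92 = - 64 \left(-36 - 7\right) 92 = \left(-64\right) \left(-43\right) 92 = 2752 \cdot 92 = 253184$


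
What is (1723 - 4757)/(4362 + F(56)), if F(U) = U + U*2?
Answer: -1517/2265 ≈ -0.66976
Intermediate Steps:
F(U) = 3*U (F(U) = U + 2*U = 3*U)
(1723 - 4757)/(4362 + F(56)) = (1723 - 4757)/(4362 + 3*56) = -3034/(4362 + 168) = -3034/4530 = -3034*1/4530 = -1517/2265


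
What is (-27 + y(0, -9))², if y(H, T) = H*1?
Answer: 729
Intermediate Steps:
y(H, T) = H
(-27 + y(0, -9))² = (-27 + 0)² = (-27)² = 729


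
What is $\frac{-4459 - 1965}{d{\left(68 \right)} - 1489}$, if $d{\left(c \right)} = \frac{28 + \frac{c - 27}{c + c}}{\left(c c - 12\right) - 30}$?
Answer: $\frac{4003128448}{927869479} \approx 4.3143$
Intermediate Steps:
$d{\left(c \right)} = \frac{28 + \frac{-27 + c}{2 c}}{-42 + c^{2}}$ ($d{\left(c \right)} = \frac{28 + \frac{-27 + c}{2 c}}{\left(c^{2} - 12\right) - 30} = \frac{28 + \left(-27 + c\right) \frac{1}{2 c}}{\left(-12 + c^{2}\right) - 30} = \frac{28 + \frac{-27 + c}{2 c}}{-42 + c^{2}}$)
$\frac{-4459 - 1965}{d{\left(68 \right)} - 1489} = \frac{-4459 - 1965}{\frac{3 \left(-9 + 19 \cdot 68\right)}{2 \cdot 68 \left(-42 + 68^{2}\right)} - 1489} = - \frac{6424}{\frac{3}{2} \cdot \frac{1}{68} \frac{1}{-42 + 4624} \left(-9 + 1292\right) - 1489} = - \frac{6424}{\frac{3}{2} \cdot \frac{1}{68} \cdot \frac{1}{4582} \cdot 1283 - 1489} = - \frac{6424}{\frac{3849}{623152} - 1489} = - \frac{6424}{- \frac{927869479}{623152}} = \left(-6424\right) \left(- \frac{623152}{927869479}\right) = \frac{4003128448}{927869479}$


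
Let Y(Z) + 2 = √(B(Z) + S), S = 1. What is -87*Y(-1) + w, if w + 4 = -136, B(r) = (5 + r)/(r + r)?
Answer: 34 - 87*I ≈ 34.0 - 87.0*I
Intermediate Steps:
B(r) = (5 + r)/(2*r) (B(r) = (5 + r)/((2*r)) = (5 + r)*(1/(2*r)) = (5 + r)/(2*r))
w = -140 (w = -4 - 136 = -140)
Y(Z) = -2 + √(1 + (5 + Z)/(2*Z)) (Y(Z) = -2 + √((5 + Z)/(2*Z) + 1) = -2 + √(1 + (5 + Z)/(2*Z)))
-87*Y(-1) + w = -87*(-2 + √(6 + 10/(-1))/2) - 140 = -87*(-2 + √(6 + 10*(-1))/2) - 140 = -87*(-2 + √(6 - 10)/2) - 140 = -87*(-2 + √(-4)/2) - 140 = -87*(-2 + (2*I)/2) - 140 = -87*(-2 + I) - 140 = (174 - 87*I) - 140 = 34 - 87*I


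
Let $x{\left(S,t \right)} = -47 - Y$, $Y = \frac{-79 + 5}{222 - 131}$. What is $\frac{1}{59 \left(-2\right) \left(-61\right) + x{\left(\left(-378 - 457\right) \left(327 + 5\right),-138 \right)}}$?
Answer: $\frac{91}{650815} \approx 0.00013982$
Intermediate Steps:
$Y = - \frac{74}{91} \approx -0.81319$
$x{\left(S,t \right)} = - \frac{4203}{91}$ ($x{\left(S,t \right)} = -47 - - \frac{74}{91} = -47 + \frac{74}{91} = - \frac{4203}{91}$)
$\frac{1}{59 \left(-2\right) \left(-61\right) + x{\left(\left(-378 - 457\right) \left(327 + 5\right),-138 \right)}} = \frac{1}{59 \left(-2\right) \left(-61\right) - \frac{4203}{91}} = \frac{1}{\left(-118\right) \left(-61\right) - \frac{4203}{91}} = \frac{1}{7198 - \frac{4203}{91}} = \frac{1}{\frac{650815}{91}} = \frac{91}{650815}$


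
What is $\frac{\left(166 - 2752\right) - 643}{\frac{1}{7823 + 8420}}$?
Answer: $-52448647$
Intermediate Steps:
$\frac{\left(166 - 2752\right) - 643}{\frac{1}{7823 + 8420}} = \frac{-2586 - 643}{\frac{1}{16243}} = - 3229 \frac{1}{\frac{1}{16243}} = \left(-3229\right) 16243 = -52448647$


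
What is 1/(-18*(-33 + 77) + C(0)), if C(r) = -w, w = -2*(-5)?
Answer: -1/802 ≈ -0.0012469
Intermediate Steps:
w = 10
C(r) = -10 (C(r) = -1*10 = -10)
1/(-18*(-33 + 77) + C(0)) = 1/(-18*(-33 + 77) - 10) = 1/(-18*44 - 10) = 1/(-792 - 10) = 1/(-802) = -1/802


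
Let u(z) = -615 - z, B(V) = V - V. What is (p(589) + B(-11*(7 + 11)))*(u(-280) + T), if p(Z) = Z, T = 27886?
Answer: 16227539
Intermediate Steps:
B(V) = 0
(p(589) + B(-11*(7 + 11)))*(u(-280) + T) = (589 + 0)*((-615 - 1*(-280)) + 27886) = 589*((-615 + 280) + 27886) = 589*(-335 + 27886) = 589*27551 = 16227539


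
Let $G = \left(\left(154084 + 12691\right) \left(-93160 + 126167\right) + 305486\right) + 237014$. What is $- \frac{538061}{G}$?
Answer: $- \frac{538061}{5505284925} \approx -9.7735 \cdot 10^{-5}$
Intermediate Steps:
$G = 5505284925$ ($G = \left(166775 \cdot 33007 + 305486\right) + 237014 = \left(5504742425 + 305486\right) + 237014 = 5505047911 + 237014 = 5505284925$)
$- \frac{538061}{G} = - \frac{538061}{5505284925}$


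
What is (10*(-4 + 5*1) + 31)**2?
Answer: 1681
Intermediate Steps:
(10*(-4 + 5*1) + 31)**2 = (10*(-4 + 5) + 31)**2 = (10*1 + 31)**2 = (10 + 31)**2 = 41**2 = 1681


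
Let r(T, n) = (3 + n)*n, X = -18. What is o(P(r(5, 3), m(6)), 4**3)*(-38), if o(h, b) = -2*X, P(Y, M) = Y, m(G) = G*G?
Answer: -1368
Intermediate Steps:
m(G) = G**2
r(T, n) = n*(3 + n)
o(h, b) = 36 (o(h, b) = -2*(-18) = 36)
o(P(r(5, 3), m(6)), 4**3)*(-38) = 36*(-38) = -1368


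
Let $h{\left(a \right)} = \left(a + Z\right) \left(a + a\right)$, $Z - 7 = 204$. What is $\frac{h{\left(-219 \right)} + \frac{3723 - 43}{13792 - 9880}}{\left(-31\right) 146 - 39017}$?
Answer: $- \frac{1713916}{21292527} \approx -0.080494$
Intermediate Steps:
$Z = 211$ ($Z = 7 + 204 = 211$)
$h{\left(a \right)} = 2 a \left(211 + a\right)$ ($h{\left(a \right)} = \left(a + 211\right) \left(a + a\right) = \left(211 + a\right) 2 a = 2 a \left(211 + a\right)$)
$\frac{h{\left(-219 \right)} + \frac{3723 - 43}{13792 - 9880}}{\left(-31\right) 146 - 39017} = \frac{2 \left(-219\right) \left(211 - 219\right) + \frac{3723 - 43}{13792 - 9880}}{\left(-31\right) 146 - 39017} = \frac{2 \left(-219\right) \left(-8\right) + \frac{3680}{3912}}{-4526 - 39017} = \frac{3504 + 3680 \cdot \frac{1}{3912}}{-43543} = \left(3504 + \frac{460}{489}\right) \left(- \frac{1}{43543}\right) = \frac{1713916}{489} \left(- \frac{1}{43543}\right) = - \frac{1713916}{21292527}$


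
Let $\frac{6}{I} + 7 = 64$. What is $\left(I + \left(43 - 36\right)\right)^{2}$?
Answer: $\frac{18225}{361} \approx 50.485$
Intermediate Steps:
$I = \frac{2}{19}$ ($I = \frac{6}{-7 + 64} = \frac{6}{57} = 6 \cdot \frac{1}{57} = \frac{2}{19} \approx 0.10526$)
$\left(I + \left(43 - 36\right)\right)^{2} = \left(\frac{2}{19} + \left(43 - 36\right)\right)^{2} = \left(\frac{2}{19} + 7\right)^{2} = \left(\frac{135}{19}\right)^{2} = \frac{18225}{361}$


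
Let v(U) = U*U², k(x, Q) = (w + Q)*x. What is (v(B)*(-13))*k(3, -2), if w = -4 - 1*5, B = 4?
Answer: 27456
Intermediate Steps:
w = -9 (w = -4 - 5 = -9)
k(x, Q) = x*(-9 + Q) (k(x, Q) = (-9 + Q)*x = x*(-9 + Q))
v(U) = U³
(v(B)*(-13))*k(3, -2) = (4³*(-13))*(3*(-9 - 2)) = (64*(-13))*(3*(-11)) = -832*(-33) = 27456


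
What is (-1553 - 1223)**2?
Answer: 7706176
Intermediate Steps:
(-1553 - 1223)**2 = (-2776)**2 = 7706176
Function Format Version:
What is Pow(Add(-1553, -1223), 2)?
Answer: 7706176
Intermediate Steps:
Pow(Add(-1553, -1223), 2) = Pow(-2776, 2) = 7706176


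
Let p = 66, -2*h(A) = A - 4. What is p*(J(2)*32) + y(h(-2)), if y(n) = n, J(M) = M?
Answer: 4227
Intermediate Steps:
h(A) = 2 - A/2 (h(A) = -(A - 4)/2 = -(-4 + A)/2 = 2 - A/2)
p*(J(2)*32) + y(h(-2)) = 66*(2*32) + (2 - 1/2*(-2)) = 66*64 + (2 + 1) = 4224 + 3 = 4227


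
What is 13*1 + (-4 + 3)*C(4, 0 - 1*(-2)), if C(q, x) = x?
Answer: 11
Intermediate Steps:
13*1 + (-4 + 3)*C(4, 0 - 1*(-2)) = 13*1 + (-4 + 3)*(0 - 1*(-2)) = 13 - (0 + 2) = 13 - 1*2 = 13 - 2 = 11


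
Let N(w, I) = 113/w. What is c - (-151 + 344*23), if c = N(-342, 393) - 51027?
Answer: -20105609/342 ≈ -58788.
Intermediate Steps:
c = -17451347/342 (c = 113/(-342) - 51027 = 113*(-1/342) - 51027 = -113/342 - 51027 = -17451347/342 ≈ -51027.)
c - (-151 + 344*23) = -17451347/342 - (-151 + 344*23) = -17451347/342 - (-151 + 7912) = -17451347/342 - 1*7761 = -17451347/342 - 7761 = -20105609/342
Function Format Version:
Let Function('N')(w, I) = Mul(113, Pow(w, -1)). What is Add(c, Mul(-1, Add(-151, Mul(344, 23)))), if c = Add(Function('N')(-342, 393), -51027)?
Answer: Rational(-20105609, 342) ≈ -58788.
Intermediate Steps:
c = Rational(-17451347, 342) (c = Add(Mul(113, Pow(-342, -1)), -51027) = Add(Mul(113, Rational(-1, 342)), -51027) = Add(Rational(-113, 342), -51027) = Rational(-17451347, 342) ≈ -51027.)
Add(c, Mul(-1, Add(-151, Mul(344, 23)))) = Add(Rational(-17451347, 342), Mul(-1, Add(-151, Mul(344, 23)))) = Add(Rational(-17451347, 342), Mul(-1, Add(-151, 7912))) = Add(Rational(-17451347, 342), Mul(-1, 7761)) = Add(Rational(-17451347, 342), -7761) = Rational(-20105609, 342)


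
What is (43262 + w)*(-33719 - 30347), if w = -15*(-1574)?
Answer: -4284221552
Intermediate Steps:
w = 23610
(43262 + w)*(-33719 - 30347) = (43262 + 23610)*(-33719 - 30347) = 66872*(-64066) = -4284221552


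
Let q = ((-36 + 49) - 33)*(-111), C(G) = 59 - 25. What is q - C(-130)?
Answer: 2186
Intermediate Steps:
C(G) = 34
q = 2220 (q = (13 - 33)*(-111) = -20*(-111) = 2220)
q - C(-130) = 2220 - 1*34 = 2220 - 34 = 2186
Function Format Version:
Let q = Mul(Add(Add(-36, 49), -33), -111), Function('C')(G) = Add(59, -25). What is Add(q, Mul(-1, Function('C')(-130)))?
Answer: 2186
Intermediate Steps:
Function('C')(G) = 34
q = 2220 (q = Mul(Add(13, -33), -111) = Mul(-20, -111) = 2220)
Add(q, Mul(-1, Function('C')(-130))) = Add(2220, Mul(-1, 34)) = Add(2220, -34) = 2186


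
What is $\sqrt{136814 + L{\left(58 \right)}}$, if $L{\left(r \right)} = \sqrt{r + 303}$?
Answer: $\sqrt{136833} \approx 369.91$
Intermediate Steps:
$L{\left(r \right)} = \sqrt{303 + r}$
$\sqrt{136814 + L{\left(58 \right)}} = \sqrt{136814 + \sqrt{303 + 58}} = \sqrt{136814 + \sqrt{361}} = \sqrt{136814 + 19} = \sqrt{136833}$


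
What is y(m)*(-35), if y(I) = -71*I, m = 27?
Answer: 67095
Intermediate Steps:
y(m)*(-35) = -71*27*(-35) = -1917*(-35) = 67095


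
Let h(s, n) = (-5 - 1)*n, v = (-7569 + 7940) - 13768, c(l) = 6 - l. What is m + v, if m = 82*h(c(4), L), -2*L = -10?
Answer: -15857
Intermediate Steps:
L = 5 (L = -½*(-10) = 5)
v = -13397 (v = 371 - 13768 = -13397)
h(s, n) = -6*n
m = -2460 (m = 82*(-6*5) = 82*(-30) = -2460)
m + v = -2460 - 13397 = -15857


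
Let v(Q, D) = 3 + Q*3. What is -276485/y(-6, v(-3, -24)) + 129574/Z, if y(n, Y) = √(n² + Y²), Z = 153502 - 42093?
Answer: 129574/111409 - 276485*√2/12 ≈ -32583.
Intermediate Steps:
v(Q, D) = 3 + 3*Q
Z = 111409
y(n, Y) = √(Y² + n²)
-276485/y(-6, v(-3, -24)) + 129574/Z = -276485/√((3 + 3*(-3))² + (-6)²) + 129574/111409 = -276485/√((3 - 9)² + 36) + 129574*(1/111409) = -276485/√((-6)² + 36) + 129574/111409 = -276485/√(36 + 36) + 129574/111409 = -276485*√2/12 + 129574/111409 = 129574/111409 - 276485*√2/12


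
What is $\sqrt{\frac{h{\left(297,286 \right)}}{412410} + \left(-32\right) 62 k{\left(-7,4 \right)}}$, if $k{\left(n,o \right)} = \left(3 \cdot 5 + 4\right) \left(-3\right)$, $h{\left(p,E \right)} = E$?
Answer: $\frac{\sqrt{4808558562490515}}{206205} \approx 336.29$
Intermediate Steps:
$k{\left(n,o \right)} = -57$ ($k{\left(n,o \right)} = \left(15 + 4\right) \left(-3\right) = 19 \left(-3\right) = -57$)
$\sqrt{\frac{h{\left(297,286 \right)}}{412410} + \left(-32\right) 62 k{\left(-7,4 \right)}} = \sqrt{\frac{286}{412410} + \left(-32\right) 62 \left(-57\right)} = \sqrt{286 \cdot \frac{1}{412410} - -113088} = \sqrt{\frac{143}{206205} + 113088} = \sqrt{\frac{23319311183}{206205}} = \frac{\sqrt{4808558562490515}}{206205}$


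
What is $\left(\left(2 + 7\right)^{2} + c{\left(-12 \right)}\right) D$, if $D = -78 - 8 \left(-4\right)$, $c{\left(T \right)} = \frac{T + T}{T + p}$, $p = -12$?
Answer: $-3772$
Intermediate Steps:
$c{\left(T \right)} = \frac{2 T}{-12 + T}$ ($c{\left(T \right)} = \frac{T + T}{T - 12} = \frac{2 T}{-12 + T}$)
$D = -46$ ($D = -78 - -32 = -78 + 32 = -46$)
$\left(\left(2 + 7\right)^{2} + c{\left(-12 \right)}\right) D = \left(\left(2 + 7\right)^{2} + 2 \left(-12\right) \frac{1}{-12 - 12}\right) \left(-46\right) = \left(9^{2} + 2 \left(-12\right) \frac{1}{-24}\right) \left(-46\right) = \left(81 + 2 \left(-12\right) \left(- \frac{1}{24}\right)\right) \left(-46\right) = \left(81 + 1\right) \left(-46\right) = 82 \left(-46\right) = -3772$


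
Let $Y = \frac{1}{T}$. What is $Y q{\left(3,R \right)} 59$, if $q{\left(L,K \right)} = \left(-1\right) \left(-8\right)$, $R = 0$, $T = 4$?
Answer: $118$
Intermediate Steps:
$q{\left(L,K \right)} = 8$
$Y = \frac{1}{4} \approx 0.25$
$Y q{\left(3,R \right)} 59 = \frac{1}{4} \cdot 8 \cdot 59 = 2 \cdot 59 = 118$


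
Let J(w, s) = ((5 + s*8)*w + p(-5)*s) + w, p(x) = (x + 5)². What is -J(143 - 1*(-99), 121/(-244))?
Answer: -30008/61 ≈ -491.93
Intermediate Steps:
p(x) = (5 + x)²
J(w, s) = w + w*(5 + 8*s) (J(w, s) = ((5 + s*8)*w + (5 - 5)²*s) + w = ((5 + 8*s)*w + 0²*s) + w = (w*(5 + 8*s) + 0*s) + w = (w*(5 + 8*s) + 0) + w = w*(5 + 8*s) + w = w + w*(5 + 8*s))
-J(143 - 1*(-99), 121/(-244)) = -2*(143 - 1*(-99))*(3 + 4*(121/(-244))) = -2*(143 + 99)*(3 + 4*(121*(-1/244))) = -2*242*(3 + 4*(-121/244)) = -2*242*(3 - 121/61) = -2*242*62/61 = -1*30008/61 = -30008/61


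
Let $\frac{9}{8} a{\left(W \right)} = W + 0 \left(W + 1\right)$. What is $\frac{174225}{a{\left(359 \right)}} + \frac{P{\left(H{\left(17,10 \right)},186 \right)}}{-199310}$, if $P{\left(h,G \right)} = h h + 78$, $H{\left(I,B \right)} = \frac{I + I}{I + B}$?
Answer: $\frac{113914573058527}{208646477640} \approx 545.97$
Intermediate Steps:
$H{\left(I,B \right)} = \frac{2 I}{B + I}$
$P{\left(h,G \right)} = 78 + h^{2}$ ($P{\left(h,G \right)} = h^{2} + 78 = 78 + h^{2}$)
$a{\left(W \right)} = \frac{8 W}{9}$ ($a{\left(W \right)} = \frac{8 \left(W + 0 \left(W + 1\right)\right)}{9} = \frac{8 \left(W + 0 \left(1 + W\right)\right)}{9} = \frac{8 \left(W + 0\right)}{9} = \frac{8 W}{9}$)
$\frac{174225}{a{\left(359 \right)}} + \frac{P{\left(H{\left(17,10 \right)},186 \right)}}{-199310} = \frac{174225}{\frac{8}{9} \cdot 359} + \frac{78 + \left(2 \cdot 17 \frac{1}{10 + 17}\right)^{2}}{-199310} = \frac{174225}{\frac{2872}{9}} + \left(78 + \left(2 \cdot 17 \cdot \frac{1}{27}\right)^{2}\right) \left(- \frac{1}{199310}\right) = 174225 \cdot \frac{9}{2872} + \left(78 + \left(2 \cdot 17 \cdot \frac{1}{27}\right)^{2}\right) \left(- \frac{1}{199310}\right) = \frac{1568025}{2872} + \left(78 + \left(\frac{34}{27}\right)^{2}\right) \left(- \frac{1}{199310}\right) = \frac{1568025}{2872} + \left(78 + \frac{1156}{729}\right) \left(- \frac{1}{199310}\right) = \frac{1568025}{2872} + \frac{58018}{729} \left(- \frac{1}{199310}\right) = \frac{1568025}{2872} - \frac{29009}{72648495} = \frac{113914573058527}{208646477640}$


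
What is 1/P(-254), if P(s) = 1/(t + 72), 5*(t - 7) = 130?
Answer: 105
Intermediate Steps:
t = 33 (t = 7 + (⅕)*130 = 7 + 26 = 33)
P(s) = 1/105 (P(s) = 1/(33 + 72) = 1/105)
1/P(-254) = 1/(1/105) = 105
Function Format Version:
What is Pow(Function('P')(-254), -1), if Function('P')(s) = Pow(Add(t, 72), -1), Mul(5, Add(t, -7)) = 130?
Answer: 105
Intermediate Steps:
t = 33 (t = Add(7, Mul(Rational(1, 5), 130)) = Add(7, 26) = 33)
Function('P')(s) = Rational(1, 105) (Function('P')(s) = Pow(Add(33, 72), -1) = Pow(105, -1) = Rational(1, 105))
Pow(Function('P')(-254), -1) = Pow(Rational(1, 105), -1) = 105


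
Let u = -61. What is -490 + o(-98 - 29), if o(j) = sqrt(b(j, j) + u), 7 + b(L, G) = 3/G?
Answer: -490 + I*sqrt(1097153)/127 ≈ -490.0 + 8.2477*I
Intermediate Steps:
b(L, G) = -7 + 3/G
o(j) = sqrt(-68 + 3/j) (o(j) = sqrt((-7 + 3/j) - 61) = sqrt(-68 + 3/j))
-490 + o(-98 - 29) = -490 + sqrt(-68 + 3/(-98 - 29)) = -490 + sqrt(-68 + 3/(-127)) = -490 + sqrt(-68 + 3*(-1/127)) = -490 + sqrt(-68 - 3/127) = -490 + sqrt(-8639/127) = -490 + I*sqrt(1097153)/127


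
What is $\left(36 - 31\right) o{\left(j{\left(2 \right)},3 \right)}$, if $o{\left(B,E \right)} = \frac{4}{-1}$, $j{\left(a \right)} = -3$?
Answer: $-20$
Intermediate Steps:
$o{\left(B,E \right)} = -4$ ($o{\left(B,E \right)} = 4 \left(-1\right) = -4$)
$\left(36 - 31\right) o{\left(j{\left(2 \right)},3 \right)} = \left(36 - 31\right) \left(-4\right) = 5 \left(-4\right) = -20$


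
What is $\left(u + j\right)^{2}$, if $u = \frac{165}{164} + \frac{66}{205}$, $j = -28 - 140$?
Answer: $\frac{18678962241}{672400} \approx 27780.0$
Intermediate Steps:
$j = -168$
$u = \frac{1089}{820}$ ($u = 165 \cdot \frac{1}{164} + 66 \cdot \frac{1}{205} = \frac{165}{164} + \frac{66}{205} = \frac{1089}{820} \approx 1.328$)
$\left(u + j\right)^{2} = \left(\frac{1089}{820} - 168\right)^{2} = \left(- \frac{136671}{820}\right)^{2} = \frac{18678962241}{672400}$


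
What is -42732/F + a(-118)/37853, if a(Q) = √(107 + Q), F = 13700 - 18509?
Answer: 14244/1603 + I*√11/37853 ≈ 8.8858 + 8.7619e-5*I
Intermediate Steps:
F = -4809
-42732/F + a(-118)/37853 = -42732/(-4809) + √(107 - 118)/37853 = -42732*(-1/4809) + √(-11)*(1/37853) = 14244/1603 + (I*√11)*(1/37853) = 14244/1603 + I*√11/37853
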